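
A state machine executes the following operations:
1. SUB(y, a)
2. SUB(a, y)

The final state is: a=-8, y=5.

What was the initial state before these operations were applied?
a=-3, y=2

Working backwards:
Final state: a=-8, y=5
Before step 2 (SUB(a, y)): a=-3, y=5
Before step 1 (SUB(y, a)): a=-3, y=2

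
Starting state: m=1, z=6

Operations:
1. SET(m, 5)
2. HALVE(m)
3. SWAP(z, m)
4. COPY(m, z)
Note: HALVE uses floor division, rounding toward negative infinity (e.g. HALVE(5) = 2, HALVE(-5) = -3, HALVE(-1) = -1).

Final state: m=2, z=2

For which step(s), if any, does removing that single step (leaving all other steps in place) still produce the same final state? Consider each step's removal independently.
None - removing any single step changes the final result

Testing removal of each single step:
Without step 1: final = m=0, z=0 (different)
Without step 2: final = m=5, z=5 (different)
Without step 3: final = m=6, z=6 (different)
Without step 4: final = m=6, z=2 (different)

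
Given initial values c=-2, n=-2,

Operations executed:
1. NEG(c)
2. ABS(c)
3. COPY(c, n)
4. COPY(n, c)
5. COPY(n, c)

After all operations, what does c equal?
c = -2

Tracing execution:
Step 1: NEG(c) → c = 2
Step 2: ABS(c) → c = 2
Step 3: COPY(c, n) → c = -2
Step 4: COPY(n, c) → c = -2
Step 5: COPY(n, c) → c = -2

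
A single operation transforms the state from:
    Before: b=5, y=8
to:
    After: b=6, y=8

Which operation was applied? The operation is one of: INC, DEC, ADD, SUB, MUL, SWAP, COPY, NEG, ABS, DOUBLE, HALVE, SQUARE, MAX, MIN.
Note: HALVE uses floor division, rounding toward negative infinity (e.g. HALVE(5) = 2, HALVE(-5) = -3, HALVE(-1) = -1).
INC(b)

Analyzing the change:
Before: b=5, y=8
After: b=6, y=8
Variable b changed from 5 to 6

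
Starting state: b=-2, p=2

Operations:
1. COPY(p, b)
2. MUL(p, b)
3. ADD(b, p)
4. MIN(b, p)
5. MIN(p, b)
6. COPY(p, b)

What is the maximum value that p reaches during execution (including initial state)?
4

Values of p at each step:
Initial: p = 2
After step 1: p = -2
After step 2: p = 4 ← maximum
After step 3: p = 4
After step 4: p = 4
After step 5: p = 2
After step 6: p = 2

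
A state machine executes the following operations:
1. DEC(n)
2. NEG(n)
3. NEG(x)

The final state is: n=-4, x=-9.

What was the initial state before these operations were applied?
n=5, x=9

Working backwards:
Final state: n=-4, x=-9
Before step 3 (NEG(x)): n=-4, x=9
Before step 2 (NEG(n)): n=4, x=9
Before step 1 (DEC(n)): n=5, x=9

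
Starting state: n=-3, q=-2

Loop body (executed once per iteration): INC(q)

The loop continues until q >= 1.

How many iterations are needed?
3

Tracing iterations:
Initial: n=-3, q=-2
After iteration 1: n=-3, q=-1
After iteration 2: n=-3, q=0
After iteration 3: n=-3, q=1
q >= 1 now holds, so the loop exits after 3 iterations.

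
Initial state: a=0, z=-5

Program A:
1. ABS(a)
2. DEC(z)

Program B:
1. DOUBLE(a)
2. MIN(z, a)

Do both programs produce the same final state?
No

Program A final state: a=0, z=-6
Program B final state: a=0, z=-5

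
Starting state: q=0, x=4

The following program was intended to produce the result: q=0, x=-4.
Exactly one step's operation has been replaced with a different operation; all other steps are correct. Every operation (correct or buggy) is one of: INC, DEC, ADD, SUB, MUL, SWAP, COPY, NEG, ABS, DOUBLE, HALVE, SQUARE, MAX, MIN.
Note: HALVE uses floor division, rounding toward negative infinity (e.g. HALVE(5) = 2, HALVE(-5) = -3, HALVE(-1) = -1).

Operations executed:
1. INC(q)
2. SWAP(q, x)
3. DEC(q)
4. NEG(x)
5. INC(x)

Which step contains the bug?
Step 2

Trace with buggy code:
Initial: q=0, x=4
After step 1: q=1, x=4
After step 2: q=4, x=1
After step 3: q=3, x=1
After step 4: q=3, x=-1
After step 5: q=3, x=0
Actual final q=3, x=0 ≠ expected q=0, x=-4.
Step 2 is the only position where a single-operation replacement can produce the expected result.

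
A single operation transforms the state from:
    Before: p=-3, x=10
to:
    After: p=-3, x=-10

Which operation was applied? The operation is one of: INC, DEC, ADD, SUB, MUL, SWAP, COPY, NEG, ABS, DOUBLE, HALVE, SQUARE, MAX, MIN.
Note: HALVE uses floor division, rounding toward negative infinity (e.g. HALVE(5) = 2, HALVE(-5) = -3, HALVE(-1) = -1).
NEG(x)

Analyzing the change:
Before: p=-3, x=10
After: p=-3, x=-10
Variable x changed from 10 to -10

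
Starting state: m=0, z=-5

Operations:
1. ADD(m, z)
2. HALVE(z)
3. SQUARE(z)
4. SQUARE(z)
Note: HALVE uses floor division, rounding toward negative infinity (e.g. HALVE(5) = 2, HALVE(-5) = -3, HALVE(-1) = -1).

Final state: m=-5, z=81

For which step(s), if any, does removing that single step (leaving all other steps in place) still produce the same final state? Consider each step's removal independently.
None - removing any single step changes the final result

Testing removal of each single step:
Without step 1: final = m=0, z=81 (different)
Without step 2: final = m=-5, z=625 (different)
Without step 3: final = m=-5, z=9 (different)
Without step 4: final = m=-5, z=9 (different)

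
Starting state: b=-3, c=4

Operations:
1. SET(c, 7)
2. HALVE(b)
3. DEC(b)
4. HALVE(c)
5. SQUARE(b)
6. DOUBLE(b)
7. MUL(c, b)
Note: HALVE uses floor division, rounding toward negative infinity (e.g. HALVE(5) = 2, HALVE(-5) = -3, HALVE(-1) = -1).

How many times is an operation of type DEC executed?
1

Counting DEC operations:
Step 3: DEC(b) ← DEC
Total: 1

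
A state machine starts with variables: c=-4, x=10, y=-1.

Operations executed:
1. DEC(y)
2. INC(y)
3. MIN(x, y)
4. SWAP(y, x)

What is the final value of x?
x = -1

Tracing execution:
Step 1: DEC(y) → x = 10
Step 2: INC(y) → x = 10
Step 3: MIN(x, y) → x = -1
Step 4: SWAP(y, x) → x = -1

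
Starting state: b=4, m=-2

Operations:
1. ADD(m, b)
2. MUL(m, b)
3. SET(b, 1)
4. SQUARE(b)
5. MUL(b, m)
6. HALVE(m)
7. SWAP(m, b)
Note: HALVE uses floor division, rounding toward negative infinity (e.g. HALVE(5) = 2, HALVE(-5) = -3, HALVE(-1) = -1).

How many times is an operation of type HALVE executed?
1

Counting HALVE operations:
Step 6: HALVE(m) ← HALVE
Total: 1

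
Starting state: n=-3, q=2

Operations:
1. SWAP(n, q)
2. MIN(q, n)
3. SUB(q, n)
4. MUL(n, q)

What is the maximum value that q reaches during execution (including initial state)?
2

Values of q at each step:
Initial: q = 2 ← maximum
After step 1: q = -3
After step 2: q = -3
After step 3: q = -5
After step 4: q = -5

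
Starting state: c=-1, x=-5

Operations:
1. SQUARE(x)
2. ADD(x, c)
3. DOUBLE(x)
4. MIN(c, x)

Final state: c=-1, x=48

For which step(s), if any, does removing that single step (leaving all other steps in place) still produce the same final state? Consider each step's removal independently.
Step(s) 4

Testing removal of each single step:
Without step 1: final = c=-12, x=-12 (different)
Without step 2: final = c=-1, x=50 (different)
Without step 3: final = c=-1, x=24 (different)
Without step 4: final = c=-1, x=48 (same)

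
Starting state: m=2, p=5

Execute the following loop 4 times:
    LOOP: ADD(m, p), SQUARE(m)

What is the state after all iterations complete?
m=72799221804516, p=5

Iteration trace:
Start: m=2, p=5
After iteration 1: m=49, p=5
After iteration 2: m=2916, p=5
After iteration 3: m=8532241, p=5
After iteration 4: m=72799221804516, p=5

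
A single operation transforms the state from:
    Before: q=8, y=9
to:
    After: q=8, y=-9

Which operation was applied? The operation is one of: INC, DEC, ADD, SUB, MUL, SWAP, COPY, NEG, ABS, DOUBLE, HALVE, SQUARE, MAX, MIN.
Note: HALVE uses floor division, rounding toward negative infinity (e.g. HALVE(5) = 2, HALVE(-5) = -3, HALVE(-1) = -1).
NEG(y)

Analyzing the change:
Before: q=8, y=9
After: q=8, y=-9
Variable y changed from 9 to -9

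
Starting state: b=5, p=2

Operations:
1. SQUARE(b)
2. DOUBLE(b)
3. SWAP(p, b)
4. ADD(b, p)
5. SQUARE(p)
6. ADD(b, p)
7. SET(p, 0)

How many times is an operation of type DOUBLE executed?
1

Counting DOUBLE operations:
Step 2: DOUBLE(b) ← DOUBLE
Total: 1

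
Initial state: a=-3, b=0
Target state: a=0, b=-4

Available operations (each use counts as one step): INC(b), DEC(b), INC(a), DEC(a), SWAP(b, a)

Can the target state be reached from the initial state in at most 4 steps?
Yes

Path (2 steps): DEC(a) → SWAP(b, a)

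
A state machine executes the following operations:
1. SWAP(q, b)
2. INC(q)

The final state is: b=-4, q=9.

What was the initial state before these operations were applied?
b=8, q=-4

Working backwards:
Final state: b=-4, q=9
Before step 2 (INC(q)): b=-4, q=8
Before step 1 (SWAP(q, b)): b=8, q=-4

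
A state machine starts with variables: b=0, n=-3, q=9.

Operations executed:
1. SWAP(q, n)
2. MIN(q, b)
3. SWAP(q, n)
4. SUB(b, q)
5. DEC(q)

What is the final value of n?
n = -3

Tracing execution:
Step 1: SWAP(q, n) → n = 9
Step 2: MIN(q, b) → n = 9
Step 3: SWAP(q, n) → n = -3
Step 4: SUB(b, q) → n = -3
Step 5: DEC(q) → n = -3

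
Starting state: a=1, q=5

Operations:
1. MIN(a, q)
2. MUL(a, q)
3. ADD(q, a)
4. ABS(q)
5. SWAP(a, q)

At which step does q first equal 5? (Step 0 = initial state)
Step 0

Tracing q:
Initial: q = 5 ← first occurrence
After step 1: q = 5
After step 2: q = 5
After step 3: q = 10
After step 4: q = 10
After step 5: q = 5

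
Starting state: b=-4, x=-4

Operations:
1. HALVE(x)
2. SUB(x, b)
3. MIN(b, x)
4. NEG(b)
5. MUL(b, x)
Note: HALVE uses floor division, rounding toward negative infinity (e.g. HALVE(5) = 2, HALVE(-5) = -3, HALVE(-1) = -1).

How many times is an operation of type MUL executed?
1

Counting MUL operations:
Step 5: MUL(b, x) ← MUL
Total: 1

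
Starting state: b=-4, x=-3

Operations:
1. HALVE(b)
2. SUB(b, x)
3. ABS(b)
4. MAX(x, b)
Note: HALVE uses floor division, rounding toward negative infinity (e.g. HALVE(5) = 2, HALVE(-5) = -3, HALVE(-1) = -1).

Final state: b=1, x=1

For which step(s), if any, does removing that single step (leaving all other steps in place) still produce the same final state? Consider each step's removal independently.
Step(s) 1, 3

Testing removal of each single step:
Without step 1: final = b=1, x=1 (same)
Without step 2: final = b=2, x=2 (different)
Without step 3: final = b=1, x=1 (same)
Without step 4: final = b=1, x=-3 (different)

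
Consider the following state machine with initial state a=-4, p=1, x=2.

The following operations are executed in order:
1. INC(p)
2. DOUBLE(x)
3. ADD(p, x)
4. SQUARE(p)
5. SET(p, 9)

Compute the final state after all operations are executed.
{a: -4, p: 9, x: 4}

Step-by-step execution:
Initial: a=-4, p=1, x=2
After step 1 (INC(p)): a=-4, p=2, x=2
After step 2 (DOUBLE(x)): a=-4, p=2, x=4
After step 3 (ADD(p, x)): a=-4, p=6, x=4
After step 4 (SQUARE(p)): a=-4, p=36, x=4
After step 5 (SET(p, 9)): a=-4, p=9, x=4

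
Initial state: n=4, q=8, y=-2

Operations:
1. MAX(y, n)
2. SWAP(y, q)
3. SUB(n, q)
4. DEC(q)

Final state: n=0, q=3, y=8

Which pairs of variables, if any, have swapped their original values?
None

Comparing initial and final values:
n: 4 → 0
q: 8 → 3
y: -2 → 8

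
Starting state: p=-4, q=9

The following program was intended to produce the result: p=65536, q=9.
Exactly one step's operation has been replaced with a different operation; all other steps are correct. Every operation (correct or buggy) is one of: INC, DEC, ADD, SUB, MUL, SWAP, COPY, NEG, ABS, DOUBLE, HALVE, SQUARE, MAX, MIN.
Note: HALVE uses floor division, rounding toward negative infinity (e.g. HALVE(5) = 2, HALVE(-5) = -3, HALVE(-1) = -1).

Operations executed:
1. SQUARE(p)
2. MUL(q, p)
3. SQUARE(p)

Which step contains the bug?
Step 2

Trace with buggy code:
Initial: p=-4, q=9
After step 1: p=16, q=9
After step 2: p=16, q=144
After step 3: p=256, q=144
Actual final p=256, q=144 ≠ expected p=65536, q=9.
Step 2 is the only position where a single-operation replacement can produce the expected result.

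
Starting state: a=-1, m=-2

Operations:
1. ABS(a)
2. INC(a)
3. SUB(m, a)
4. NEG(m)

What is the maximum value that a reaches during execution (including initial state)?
2

Values of a at each step:
Initial: a = -1
After step 1: a = 1
After step 2: a = 2 ← maximum
After step 3: a = 2
After step 4: a = 2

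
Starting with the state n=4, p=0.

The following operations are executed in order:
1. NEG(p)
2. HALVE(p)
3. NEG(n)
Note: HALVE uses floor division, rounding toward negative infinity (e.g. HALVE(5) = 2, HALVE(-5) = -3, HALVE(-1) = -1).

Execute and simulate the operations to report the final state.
{n: -4, p: 0}

Step-by-step execution:
Initial: n=4, p=0
After step 1 (NEG(p)): n=4, p=0
After step 2 (HALVE(p)): n=4, p=0
After step 3 (NEG(n)): n=-4, p=0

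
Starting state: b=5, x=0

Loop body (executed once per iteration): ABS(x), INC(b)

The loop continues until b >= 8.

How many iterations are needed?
3

Tracing iterations:
Initial: b=5, x=0
After iteration 1: b=6, x=0
After iteration 2: b=7, x=0
After iteration 3: b=8, x=0
b >= 8 now holds, so the loop exits after 3 iterations.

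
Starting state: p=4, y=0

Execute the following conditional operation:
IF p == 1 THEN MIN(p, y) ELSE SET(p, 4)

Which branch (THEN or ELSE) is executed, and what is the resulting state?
Branch: ELSE, Final state: p=4, y=0

Evaluating condition: p == 1
p = 4
Condition is False, so ELSE branch executes
After SET(p, 4): p=4, y=0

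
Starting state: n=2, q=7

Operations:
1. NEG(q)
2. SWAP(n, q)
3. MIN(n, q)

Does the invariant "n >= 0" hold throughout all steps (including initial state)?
No, violated after step 2

The invariant is violated after step 2.

State at each step:
Initial: n=2, q=7
After step 1: n=2, q=-7
After step 2: n=-7, q=2
After step 3: n=-7, q=2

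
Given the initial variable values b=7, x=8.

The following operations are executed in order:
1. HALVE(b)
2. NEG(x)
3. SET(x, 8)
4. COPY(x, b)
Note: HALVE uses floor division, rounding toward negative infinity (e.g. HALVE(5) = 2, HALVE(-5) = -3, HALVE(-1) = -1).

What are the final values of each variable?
{b: 3, x: 3}

Step-by-step execution:
Initial: b=7, x=8
After step 1 (HALVE(b)): b=3, x=8
After step 2 (NEG(x)): b=3, x=-8
After step 3 (SET(x, 8)): b=3, x=8
After step 4 (COPY(x, b)): b=3, x=3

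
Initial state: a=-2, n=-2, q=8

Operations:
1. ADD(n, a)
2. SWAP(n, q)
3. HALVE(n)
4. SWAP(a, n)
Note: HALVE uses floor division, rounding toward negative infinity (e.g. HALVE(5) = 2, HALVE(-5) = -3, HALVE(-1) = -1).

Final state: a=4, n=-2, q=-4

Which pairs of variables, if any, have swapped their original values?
None

Comparing initial and final values:
n: -2 → -2
q: 8 → -4
a: -2 → 4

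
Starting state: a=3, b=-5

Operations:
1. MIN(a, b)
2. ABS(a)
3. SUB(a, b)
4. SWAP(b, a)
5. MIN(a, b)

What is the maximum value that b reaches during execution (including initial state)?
10

Values of b at each step:
Initial: b = -5
After step 1: b = -5
After step 2: b = -5
After step 3: b = -5
After step 4: b = 10 ← maximum
After step 5: b = 10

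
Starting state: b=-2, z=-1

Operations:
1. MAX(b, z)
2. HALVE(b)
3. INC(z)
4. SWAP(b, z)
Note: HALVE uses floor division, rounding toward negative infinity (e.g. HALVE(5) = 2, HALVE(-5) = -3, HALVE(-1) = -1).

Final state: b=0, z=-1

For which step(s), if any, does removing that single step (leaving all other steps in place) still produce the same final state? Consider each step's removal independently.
Step(s) 1, 2

Testing removal of each single step:
Without step 1: final = b=0, z=-1 (same)
Without step 2: final = b=0, z=-1 (same)
Without step 3: final = b=-1, z=-1 (different)
Without step 4: final = b=-1, z=0 (different)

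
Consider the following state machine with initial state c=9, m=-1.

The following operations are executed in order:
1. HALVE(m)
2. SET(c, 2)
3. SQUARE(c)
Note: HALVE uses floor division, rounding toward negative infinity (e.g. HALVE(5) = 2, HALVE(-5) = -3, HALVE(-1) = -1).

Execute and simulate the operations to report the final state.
{c: 4, m: -1}

Step-by-step execution:
Initial: c=9, m=-1
After step 1 (HALVE(m)): c=9, m=-1
After step 2 (SET(c, 2)): c=2, m=-1
After step 3 (SQUARE(c)): c=4, m=-1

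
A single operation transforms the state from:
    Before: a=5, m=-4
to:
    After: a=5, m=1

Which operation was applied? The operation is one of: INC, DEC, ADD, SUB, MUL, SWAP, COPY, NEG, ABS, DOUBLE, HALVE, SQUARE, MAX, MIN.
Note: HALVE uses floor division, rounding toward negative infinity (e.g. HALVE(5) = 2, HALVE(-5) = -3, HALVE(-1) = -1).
ADD(m, a)

Analyzing the change:
Before: a=5, m=-4
After: a=5, m=1
Variable m changed from -4 to 1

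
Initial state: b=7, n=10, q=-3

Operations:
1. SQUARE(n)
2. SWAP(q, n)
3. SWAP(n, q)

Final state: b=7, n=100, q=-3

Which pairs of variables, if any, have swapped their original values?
None

Comparing initial and final values:
b: 7 → 7
n: 10 → 100
q: -3 → -3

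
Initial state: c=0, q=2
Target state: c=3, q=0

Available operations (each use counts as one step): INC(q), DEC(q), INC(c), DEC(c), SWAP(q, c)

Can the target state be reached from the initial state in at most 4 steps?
Yes

Path (2 steps): INC(q) → SWAP(q, c)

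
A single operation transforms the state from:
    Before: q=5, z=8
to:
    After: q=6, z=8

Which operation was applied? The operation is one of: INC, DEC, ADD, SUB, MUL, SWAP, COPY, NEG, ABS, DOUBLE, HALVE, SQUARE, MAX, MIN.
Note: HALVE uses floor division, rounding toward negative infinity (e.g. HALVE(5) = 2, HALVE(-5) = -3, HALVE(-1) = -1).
INC(q)

Analyzing the change:
Before: q=5, z=8
After: q=6, z=8
Variable q changed from 5 to 6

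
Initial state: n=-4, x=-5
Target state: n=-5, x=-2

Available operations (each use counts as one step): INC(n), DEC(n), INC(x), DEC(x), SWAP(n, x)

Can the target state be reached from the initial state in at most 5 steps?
Yes

Path (3 steps): INC(n) → INC(n) → SWAP(n, x)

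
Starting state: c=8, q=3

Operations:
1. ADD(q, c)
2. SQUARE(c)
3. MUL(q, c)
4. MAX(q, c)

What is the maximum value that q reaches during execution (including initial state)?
704

Values of q at each step:
Initial: q = 3
After step 1: q = 11
After step 2: q = 11
After step 3: q = 704 ← maximum
After step 4: q = 704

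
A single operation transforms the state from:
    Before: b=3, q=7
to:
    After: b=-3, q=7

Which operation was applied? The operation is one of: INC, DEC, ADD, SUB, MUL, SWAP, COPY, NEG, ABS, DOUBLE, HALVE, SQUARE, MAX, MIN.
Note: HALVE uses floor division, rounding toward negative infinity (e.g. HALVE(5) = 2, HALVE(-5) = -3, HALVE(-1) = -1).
NEG(b)

Analyzing the change:
Before: b=3, q=7
After: b=-3, q=7
Variable b changed from 3 to -3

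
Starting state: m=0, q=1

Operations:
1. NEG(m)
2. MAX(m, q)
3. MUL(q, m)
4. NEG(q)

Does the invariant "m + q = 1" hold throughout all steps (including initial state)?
No, violated after step 2

The invariant is violated after step 2.

State at each step:
Initial: m=0, q=1
After step 1: m=0, q=1
After step 2: m=1, q=1
After step 3: m=1, q=1
After step 4: m=1, q=-1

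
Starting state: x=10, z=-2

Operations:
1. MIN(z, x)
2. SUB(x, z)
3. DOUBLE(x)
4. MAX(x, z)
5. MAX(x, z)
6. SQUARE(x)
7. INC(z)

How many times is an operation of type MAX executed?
2

Counting MAX operations:
Step 4: MAX(x, z) ← MAX
Step 5: MAX(x, z) ← MAX
Total: 2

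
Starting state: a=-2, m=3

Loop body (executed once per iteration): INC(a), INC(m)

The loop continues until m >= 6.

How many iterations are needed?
3

Tracing iterations:
Initial: a=-2, m=3
After iteration 1: a=-1, m=4
After iteration 2: a=0, m=5
After iteration 3: a=1, m=6
m >= 6 now holds, so the loop exits after 3 iterations.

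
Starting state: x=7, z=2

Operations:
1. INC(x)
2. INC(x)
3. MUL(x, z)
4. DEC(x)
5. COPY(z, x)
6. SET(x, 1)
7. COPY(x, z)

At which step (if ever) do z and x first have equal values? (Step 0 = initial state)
Step 5

z and x first become equal after step 5.

Comparing values at each step:
Initial: z=2, x=7
After step 1: z=2, x=8
After step 2: z=2, x=9
After step 3: z=2, x=18
After step 4: z=2, x=17
After step 5: z=17, x=17 ← equal!
After step 6: z=17, x=1
After step 7: z=17, x=17 ← equal!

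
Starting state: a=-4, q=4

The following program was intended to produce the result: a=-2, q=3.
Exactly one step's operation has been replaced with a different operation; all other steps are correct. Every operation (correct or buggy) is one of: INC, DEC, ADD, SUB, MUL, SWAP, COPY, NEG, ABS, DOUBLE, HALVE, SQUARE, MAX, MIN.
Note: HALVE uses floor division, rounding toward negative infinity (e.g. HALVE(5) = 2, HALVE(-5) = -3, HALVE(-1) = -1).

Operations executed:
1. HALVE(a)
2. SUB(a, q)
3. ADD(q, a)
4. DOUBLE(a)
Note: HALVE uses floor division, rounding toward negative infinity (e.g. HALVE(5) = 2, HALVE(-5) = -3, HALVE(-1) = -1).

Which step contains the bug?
Step 2

Trace with buggy code:
Initial: a=-4, q=4
After step 1: a=-2, q=4
After step 2: a=-6, q=4
After step 3: a=-6, q=-2
After step 4: a=-12, q=-2
Actual final a=-12, q=-2 ≠ expected a=-2, q=3.
Step 2 is the only position where a single-operation replacement can produce the expected result.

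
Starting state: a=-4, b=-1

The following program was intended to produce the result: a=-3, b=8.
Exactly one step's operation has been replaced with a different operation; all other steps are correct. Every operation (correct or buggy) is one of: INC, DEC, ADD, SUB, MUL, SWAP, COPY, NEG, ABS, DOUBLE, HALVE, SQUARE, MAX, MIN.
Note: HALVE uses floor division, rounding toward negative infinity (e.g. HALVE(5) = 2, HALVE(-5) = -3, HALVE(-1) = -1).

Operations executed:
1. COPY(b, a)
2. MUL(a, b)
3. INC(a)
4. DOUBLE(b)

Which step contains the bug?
Step 2

Trace with buggy code:
Initial: a=-4, b=-1
After step 1: a=-4, b=-4
After step 2: a=16, b=-4
After step 3: a=17, b=-4
After step 4: a=17, b=-8
Actual final a=17, b=-8 ≠ expected a=-3, b=8.
Step 2 is the only position where a single-operation replacement can produce the expected result.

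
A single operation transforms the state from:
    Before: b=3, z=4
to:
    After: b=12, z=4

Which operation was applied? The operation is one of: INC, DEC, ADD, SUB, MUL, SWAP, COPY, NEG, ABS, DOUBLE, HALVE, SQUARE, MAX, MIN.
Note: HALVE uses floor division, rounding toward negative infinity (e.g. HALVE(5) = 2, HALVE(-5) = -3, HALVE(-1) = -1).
MUL(b, z)

Analyzing the change:
Before: b=3, z=4
After: b=12, z=4
Variable b changed from 3 to 12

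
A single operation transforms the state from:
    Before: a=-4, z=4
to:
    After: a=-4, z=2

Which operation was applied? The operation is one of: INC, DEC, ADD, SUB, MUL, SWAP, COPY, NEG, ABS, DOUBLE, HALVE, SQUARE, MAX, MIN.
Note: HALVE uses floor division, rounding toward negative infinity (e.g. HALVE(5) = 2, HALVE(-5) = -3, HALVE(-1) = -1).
HALVE(z)

Analyzing the change:
Before: a=-4, z=4
After: a=-4, z=2
Variable z changed from 4 to 2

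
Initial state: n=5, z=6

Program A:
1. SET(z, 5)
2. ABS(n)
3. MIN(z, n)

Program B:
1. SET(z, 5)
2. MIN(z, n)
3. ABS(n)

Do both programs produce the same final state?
Yes

Program A final state: n=5, z=5
Program B final state: n=5, z=5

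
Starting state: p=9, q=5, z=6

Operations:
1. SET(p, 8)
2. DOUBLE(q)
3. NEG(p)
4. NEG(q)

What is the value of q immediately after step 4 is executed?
q = -10

Tracing q through execution:
Initial: q = 5
After step 1 (SET(p, 8)): q = 5
After step 2 (DOUBLE(q)): q = 10
After step 3 (NEG(p)): q = 10
After step 4 (NEG(q)): q = -10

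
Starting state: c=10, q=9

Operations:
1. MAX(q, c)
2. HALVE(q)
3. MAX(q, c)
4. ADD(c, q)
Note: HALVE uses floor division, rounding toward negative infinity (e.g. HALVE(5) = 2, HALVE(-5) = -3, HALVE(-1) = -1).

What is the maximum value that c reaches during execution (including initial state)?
20

Values of c at each step:
Initial: c = 10
After step 1: c = 10
After step 2: c = 10
After step 3: c = 10
After step 4: c = 20 ← maximum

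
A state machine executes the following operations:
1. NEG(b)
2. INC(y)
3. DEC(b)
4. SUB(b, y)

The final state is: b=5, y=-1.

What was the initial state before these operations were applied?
b=-5, y=-2

Working backwards:
Final state: b=5, y=-1
Before step 4 (SUB(b, y)): b=4, y=-1
Before step 3 (DEC(b)): b=5, y=-1
Before step 2 (INC(y)): b=5, y=-2
Before step 1 (NEG(b)): b=-5, y=-2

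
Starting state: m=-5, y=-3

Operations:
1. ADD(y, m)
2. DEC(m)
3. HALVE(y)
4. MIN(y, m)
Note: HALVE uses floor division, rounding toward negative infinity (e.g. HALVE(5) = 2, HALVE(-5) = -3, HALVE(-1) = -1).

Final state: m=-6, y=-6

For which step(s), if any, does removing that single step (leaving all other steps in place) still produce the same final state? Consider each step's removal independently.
Step(s) 1

Testing removal of each single step:
Without step 1: final = m=-6, y=-6 (same)
Without step 2: final = m=-5, y=-5 (different)
Without step 3: final = m=-6, y=-8 (different)
Without step 4: final = m=-6, y=-4 (different)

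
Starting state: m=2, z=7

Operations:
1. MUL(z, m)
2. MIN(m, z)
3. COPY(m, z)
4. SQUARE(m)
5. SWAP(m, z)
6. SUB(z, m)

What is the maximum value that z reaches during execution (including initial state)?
196

Values of z at each step:
Initial: z = 7
After step 1: z = 14
After step 2: z = 14
After step 3: z = 14
After step 4: z = 14
After step 5: z = 196 ← maximum
After step 6: z = 182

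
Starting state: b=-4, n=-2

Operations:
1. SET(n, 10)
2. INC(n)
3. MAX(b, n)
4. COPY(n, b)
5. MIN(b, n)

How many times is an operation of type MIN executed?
1

Counting MIN operations:
Step 5: MIN(b, n) ← MIN
Total: 1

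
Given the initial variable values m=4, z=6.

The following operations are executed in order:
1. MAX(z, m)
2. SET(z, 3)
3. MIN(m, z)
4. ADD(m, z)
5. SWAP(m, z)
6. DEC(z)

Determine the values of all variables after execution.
{m: 3, z: 5}

Step-by-step execution:
Initial: m=4, z=6
After step 1 (MAX(z, m)): m=4, z=6
After step 2 (SET(z, 3)): m=4, z=3
After step 3 (MIN(m, z)): m=3, z=3
After step 4 (ADD(m, z)): m=6, z=3
After step 5 (SWAP(m, z)): m=3, z=6
After step 6 (DEC(z)): m=3, z=5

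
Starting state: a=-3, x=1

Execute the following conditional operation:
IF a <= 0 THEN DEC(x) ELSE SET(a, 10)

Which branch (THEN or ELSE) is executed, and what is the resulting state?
Branch: THEN, Final state: a=-3, x=0

Evaluating condition: a <= 0
a = -3
Condition is True, so THEN branch executes
After DEC(x): a=-3, x=0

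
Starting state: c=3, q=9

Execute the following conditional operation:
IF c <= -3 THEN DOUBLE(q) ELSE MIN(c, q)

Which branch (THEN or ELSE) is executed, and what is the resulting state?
Branch: ELSE, Final state: c=3, q=9

Evaluating condition: c <= -3
c = 3
Condition is False, so ELSE branch executes
After MIN(c, q): c=3, q=9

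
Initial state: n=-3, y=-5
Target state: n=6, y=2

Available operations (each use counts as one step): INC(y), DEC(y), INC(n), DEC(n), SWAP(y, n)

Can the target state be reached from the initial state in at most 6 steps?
No

The target state cannot be reached within 6 steps.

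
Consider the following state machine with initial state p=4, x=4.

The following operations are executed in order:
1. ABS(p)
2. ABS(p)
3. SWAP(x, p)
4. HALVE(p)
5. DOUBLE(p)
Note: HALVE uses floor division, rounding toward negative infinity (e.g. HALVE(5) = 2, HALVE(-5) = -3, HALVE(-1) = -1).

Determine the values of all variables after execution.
{p: 4, x: 4}

Step-by-step execution:
Initial: p=4, x=4
After step 1 (ABS(p)): p=4, x=4
After step 2 (ABS(p)): p=4, x=4
After step 3 (SWAP(x, p)): p=4, x=4
After step 4 (HALVE(p)): p=2, x=4
After step 5 (DOUBLE(p)): p=4, x=4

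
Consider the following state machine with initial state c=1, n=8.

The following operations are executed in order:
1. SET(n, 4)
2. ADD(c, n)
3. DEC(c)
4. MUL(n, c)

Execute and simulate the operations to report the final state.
{c: 4, n: 16}

Step-by-step execution:
Initial: c=1, n=8
After step 1 (SET(n, 4)): c=1, n=4
After step 2 (ADD(c, n)): c=5, n=4
After step 3 (DEC(c)): c=4, n=4
After step 4 (MUL(n, c)): c=4, n=16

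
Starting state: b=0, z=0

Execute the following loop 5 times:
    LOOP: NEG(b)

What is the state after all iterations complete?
b=0, z=0

Iteration trace:
Start: b=0, z=0
After iteration 1: b=0, z=0
After iteration 2: b=0, z=0
After iteration 3: b=0, z=0
After iteration 4: b=0, z=0
After iteration 5: b=0, z=0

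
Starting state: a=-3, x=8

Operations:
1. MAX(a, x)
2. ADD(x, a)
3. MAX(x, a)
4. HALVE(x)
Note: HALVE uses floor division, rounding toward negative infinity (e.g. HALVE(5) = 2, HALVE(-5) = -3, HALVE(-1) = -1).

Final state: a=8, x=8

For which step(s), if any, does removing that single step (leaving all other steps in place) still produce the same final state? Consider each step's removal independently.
Step(s) 3

Testing removal of each single step:
Without step 1: final = a=-3, x=2 (different)
Without step 2: final = a=8, x=4 (different)
Without step 3: final = a=8, x=8 (same)
Without step 4: final = a=8, x=16 (different)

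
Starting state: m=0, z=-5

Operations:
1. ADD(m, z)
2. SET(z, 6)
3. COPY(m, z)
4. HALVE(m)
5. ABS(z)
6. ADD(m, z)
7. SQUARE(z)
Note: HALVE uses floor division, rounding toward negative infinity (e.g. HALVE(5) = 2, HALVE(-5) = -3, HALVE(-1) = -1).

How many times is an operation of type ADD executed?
2

Counting ADD operations:
Step 1: ADD(m, z) ← ADD
Step 6: ADD(m, z) ← ADD
Total: 2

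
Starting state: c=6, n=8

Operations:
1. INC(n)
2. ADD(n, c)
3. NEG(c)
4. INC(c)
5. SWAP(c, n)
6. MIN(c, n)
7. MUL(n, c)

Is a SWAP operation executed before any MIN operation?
Yes

First SWAP: step 5
First MIN: step 6
Since 5 < 6, SWAP comes first.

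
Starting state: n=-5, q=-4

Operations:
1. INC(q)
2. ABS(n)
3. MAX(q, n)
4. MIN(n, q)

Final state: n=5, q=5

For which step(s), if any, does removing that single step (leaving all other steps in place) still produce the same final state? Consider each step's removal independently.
Step(s) 1, 4

Testing removal of each single step:
Without step 1: final = n=5, q=5 (same)
Without step 2: final = n=-5, q=-3 (different)
Without step 3: final = n=-3, q=-3 (different)
Without step 4: final = n=5, q=5 (same)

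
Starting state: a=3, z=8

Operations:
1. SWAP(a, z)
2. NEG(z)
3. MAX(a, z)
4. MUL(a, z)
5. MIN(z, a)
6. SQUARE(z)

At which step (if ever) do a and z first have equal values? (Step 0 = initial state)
Step 5

a and z first become equal after step 5.

Comparing values at each step:
Initial: a=3, z=8
After step 1: a=8, z=3
After step 2: a=8, z=-3
After step 3: a=8, z=-3
After step 4: a=-24, z=-3
After step 5: a=-24, z=-24 ← equal!
After step 6: a=-24, z=576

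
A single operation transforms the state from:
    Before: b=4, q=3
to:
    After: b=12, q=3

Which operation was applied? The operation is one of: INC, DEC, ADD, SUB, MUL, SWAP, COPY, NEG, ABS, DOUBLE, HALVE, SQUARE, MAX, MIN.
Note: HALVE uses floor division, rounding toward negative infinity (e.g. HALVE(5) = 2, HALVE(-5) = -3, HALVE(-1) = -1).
MUL(b, q)

Analyzing the change:
Before: b=4, q=3
After: b=12, q=3
Variable b changed from 4 to 12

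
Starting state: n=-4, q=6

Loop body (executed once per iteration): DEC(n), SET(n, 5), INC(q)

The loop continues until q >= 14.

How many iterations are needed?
8

Tracing iterations:
Initial: n=-4, q=6
After iteration 1: n=5, q=7
After iteration 2: n=5, q=8
After iteration 3: n=5, q=9
After iteration 4: n=5, q=10
After iteration 5: n=5, q=11
After iteration 6: n=5, q=12
After iteration 7: n=5, q=13
After iteration 8: n=5, q=14
q >= 14 now holds, so the loop exits after 8 iterations.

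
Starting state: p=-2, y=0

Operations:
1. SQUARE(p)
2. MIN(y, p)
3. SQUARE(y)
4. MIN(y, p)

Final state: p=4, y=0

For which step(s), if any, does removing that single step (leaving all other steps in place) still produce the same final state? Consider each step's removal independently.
Step(s) 2, 3, 4

Testing removal of each single step:
Without step 1: final = p=-2, y=-2 (different)
Without step 2: final = p=4, y=0 (same)
Without step 3: final = p=4, y=0 (same)
Without step 4: final = p=4, y=0 (same)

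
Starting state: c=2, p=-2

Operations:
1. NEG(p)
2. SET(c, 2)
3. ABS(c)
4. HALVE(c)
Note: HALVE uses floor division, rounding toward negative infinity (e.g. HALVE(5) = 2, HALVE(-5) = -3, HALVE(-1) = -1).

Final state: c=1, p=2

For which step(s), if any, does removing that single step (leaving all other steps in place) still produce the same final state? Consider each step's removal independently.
Step(s) 2, 3

Testing removal of each single step:
Without step 1: final = c=1, p=-2 (different)
Without step 2: final = c=1, p=2 (same)
Without step 3: final = c=1, p=2 (same)
Without step 4: final = c=2, p=2 (different)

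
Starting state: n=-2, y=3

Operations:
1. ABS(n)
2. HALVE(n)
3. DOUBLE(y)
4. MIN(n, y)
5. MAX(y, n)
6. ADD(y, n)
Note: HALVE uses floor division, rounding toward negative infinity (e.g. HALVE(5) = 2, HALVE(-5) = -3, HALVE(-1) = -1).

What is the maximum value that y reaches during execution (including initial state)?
7

Values of y at each step:
Initial: y = 3
After step 1: y = 3
After step 2: y = 3
After step 3: y = 6
After step 4: y = 6
After step 5: y = 6
After step 6: y = 7 ← maximum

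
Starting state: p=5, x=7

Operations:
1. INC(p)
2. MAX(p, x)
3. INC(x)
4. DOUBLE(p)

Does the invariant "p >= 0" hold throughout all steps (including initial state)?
Yes

The invariant holds at every step.

State at each step:
Initial: p=5, x=7
After step 1: p=6, x=7
After step 2: p=7, x=7
After step 3: p=7, x=8
After step 4: p=14, x=8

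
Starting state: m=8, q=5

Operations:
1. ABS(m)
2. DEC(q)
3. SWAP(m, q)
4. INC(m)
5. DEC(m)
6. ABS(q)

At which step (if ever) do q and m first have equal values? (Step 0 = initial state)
Never

q and m never become equal during execution.

Comparing values at each step:
Initial: q=5, m=8
After step 1: q=5, m=8
After step 2: q=4, m=8
After step 3: q=8, m=4
After step 4: q=8, m=5
After step 5: q=8, m=4
After step 6: q=8, m=4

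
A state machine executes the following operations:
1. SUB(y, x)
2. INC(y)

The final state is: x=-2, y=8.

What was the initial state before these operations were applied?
x=-2, y=5

Working backwards:
Final state: x=-2, y=8
Before step 2 (INC(y)): x=-2, y=7
Before step 1 (SUB(y, x)): x=-2, y=5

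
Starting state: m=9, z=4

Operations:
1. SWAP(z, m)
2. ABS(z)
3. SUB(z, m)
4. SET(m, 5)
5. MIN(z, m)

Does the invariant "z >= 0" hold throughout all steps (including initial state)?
Yes

The invariant holds at every step.

State at each step:
Initial: m=9, z=4
After step 1: m=4, z=9
After step 2: m=4, z=9
After step 3: m=4, z=5
After step 4: m=5, z=5
After step 5: m=5, z=5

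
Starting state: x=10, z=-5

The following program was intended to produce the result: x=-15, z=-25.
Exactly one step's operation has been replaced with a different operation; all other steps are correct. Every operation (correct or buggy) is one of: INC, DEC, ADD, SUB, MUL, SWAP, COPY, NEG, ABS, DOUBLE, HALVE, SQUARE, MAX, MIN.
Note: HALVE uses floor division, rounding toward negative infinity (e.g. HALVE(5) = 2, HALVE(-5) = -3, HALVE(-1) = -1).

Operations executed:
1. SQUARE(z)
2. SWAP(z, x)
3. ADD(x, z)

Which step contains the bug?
Step 2

Trace with buggy code:
Initial: x=10, z=-5
After step 1: x=10, z=25
After step 2: x=25, z=10
After step 3: x=35, z=10
Actual final x=35, z=10 ≠ expected x=-15, z=-25.
Step 2 is the only position where a single-operation replacement can produce the expected result.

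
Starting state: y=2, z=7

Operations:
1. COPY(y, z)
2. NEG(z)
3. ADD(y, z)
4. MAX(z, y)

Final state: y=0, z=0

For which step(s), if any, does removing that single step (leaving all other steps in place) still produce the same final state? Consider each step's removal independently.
None - removing any single step changes the final result

Testing removal of each single step:
Without step 1: final = y=-5, z=-5 (different)
Without step 2: final = y=14, z=14 (different)
Without step 3: final = y=7, z=7 (different)
Without step 4: final = y=0, z=-7 (different)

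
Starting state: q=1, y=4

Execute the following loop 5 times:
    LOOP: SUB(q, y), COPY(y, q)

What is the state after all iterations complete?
q=0, y=0

Iteration trace:
Start: q=1, y=4
After iteration 1: q=-3, y=-3
After iteration 2: q=0, y=0
After iteration 3: q=0, y=0
After iteration 4: q=0, y=0
After iteration 5: q=0, y=0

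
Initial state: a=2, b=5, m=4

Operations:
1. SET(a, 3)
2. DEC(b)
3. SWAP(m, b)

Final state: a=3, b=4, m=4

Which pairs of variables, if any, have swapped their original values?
None

Comparing initial and final values:
b: 5 → 4
m: 4 → 4
a: 2 → 3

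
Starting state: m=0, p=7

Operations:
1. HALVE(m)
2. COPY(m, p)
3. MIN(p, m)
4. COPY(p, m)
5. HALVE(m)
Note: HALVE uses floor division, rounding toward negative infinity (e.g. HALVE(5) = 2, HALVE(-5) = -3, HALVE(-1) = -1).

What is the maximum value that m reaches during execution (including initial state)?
7

Values of m at each step:
Initial: m = 0
After step 1: m = 0
After step 2: m = 7 ← maximum
After step 3: m = 7
After step 4: m = 7
After step 5: m = 3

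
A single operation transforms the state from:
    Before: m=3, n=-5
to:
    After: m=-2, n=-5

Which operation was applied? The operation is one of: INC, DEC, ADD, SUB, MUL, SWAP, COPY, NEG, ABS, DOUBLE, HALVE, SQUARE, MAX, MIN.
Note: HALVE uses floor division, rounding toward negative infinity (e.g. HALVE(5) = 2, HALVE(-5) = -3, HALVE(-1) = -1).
ADD(m, n)

Analyzing the change:
Before: m=3, n=-5
After: m=-2, n=-5
Variable m changed from 3 to -2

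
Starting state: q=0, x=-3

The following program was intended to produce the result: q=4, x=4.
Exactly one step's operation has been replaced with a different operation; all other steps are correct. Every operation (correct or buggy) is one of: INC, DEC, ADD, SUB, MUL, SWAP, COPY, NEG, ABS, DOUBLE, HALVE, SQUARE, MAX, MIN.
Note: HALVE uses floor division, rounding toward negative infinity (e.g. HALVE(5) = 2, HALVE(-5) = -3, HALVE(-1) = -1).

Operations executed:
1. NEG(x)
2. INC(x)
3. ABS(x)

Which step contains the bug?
Step 3

Trace with buggy code:
Initial: q=0, x=-3
After step 1: q=0, x=3
After step 2: q=0, x=4
After step 3: q=0, x=4
Actual final q=0, x=4 ≠ expected q=4, x=4.
Step 3 is the only position where a single-operation replacement can produce the expected result.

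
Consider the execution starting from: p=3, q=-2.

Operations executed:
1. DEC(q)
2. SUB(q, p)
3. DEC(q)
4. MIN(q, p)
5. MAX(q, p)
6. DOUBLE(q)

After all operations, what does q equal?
q = 6

Tracing execution:
Step 1: DEC(q) → q = -3
Step 2: SUB(q, p) → q = -6
Step 3: DEC(q) → q = -7
Step 4: MIN(q, p) → q = -7
Step 5: MAX(q, p) → q = 3
Step 6: DOUBLE(q) → q = 6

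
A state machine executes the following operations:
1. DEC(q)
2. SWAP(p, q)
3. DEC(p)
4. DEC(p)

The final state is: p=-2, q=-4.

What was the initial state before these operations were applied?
p=-4, q=1

Working backwards:
Final state: p=-2, q=-4
Before step 4 (DEC(p)): p=-1, q=-4
Before step 3 (DEC(p)): p=0, q=-4
Before step 2 (SWAP(p, q)): p=-4, q=0
Before step 1 (DEC(q)): p=-4, q=1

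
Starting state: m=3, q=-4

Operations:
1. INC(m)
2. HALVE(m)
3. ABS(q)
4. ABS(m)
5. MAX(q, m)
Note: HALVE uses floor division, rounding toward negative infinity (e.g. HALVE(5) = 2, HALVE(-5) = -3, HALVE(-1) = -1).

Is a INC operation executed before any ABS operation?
Yes

First INC: step 1
First ABS: step 3
Since 1 < 3, INC comes first.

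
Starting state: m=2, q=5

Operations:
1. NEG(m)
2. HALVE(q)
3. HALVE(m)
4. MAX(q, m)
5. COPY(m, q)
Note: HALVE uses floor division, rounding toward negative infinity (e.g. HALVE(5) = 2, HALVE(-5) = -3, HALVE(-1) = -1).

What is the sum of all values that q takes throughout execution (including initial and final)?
18

Values of q at each step:
Initial: q = 5
After step 1: q = 5
After step 2: q = 2
After step 3: q = 2
After step 4: q = 2
After step 5: q = 2
Sum = 5 + 5 + 2 + 2 + 2 + 2 = 18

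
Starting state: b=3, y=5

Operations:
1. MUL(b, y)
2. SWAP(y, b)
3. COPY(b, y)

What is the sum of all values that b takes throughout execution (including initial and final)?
38

Values of b at each step:
Initial: b = 3
After step 1: b = 15
After step 2: b = 5
After step 3: b = 15
Sum = 3 + 15 + 5 + 15 = 38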